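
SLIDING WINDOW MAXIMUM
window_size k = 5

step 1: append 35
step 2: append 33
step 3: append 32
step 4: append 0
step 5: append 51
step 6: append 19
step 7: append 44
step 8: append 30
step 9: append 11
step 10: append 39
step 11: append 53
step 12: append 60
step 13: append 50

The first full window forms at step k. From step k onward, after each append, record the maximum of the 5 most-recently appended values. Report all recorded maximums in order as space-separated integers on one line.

Answer: 51 51 51 51 51 44 53 60 60

Derivation:
step 1: append 35 -> window=[35] (not full yet)
step 2: append 33 -> window=[35, 33] (not full yet)
step 3: append 32 -> window=[35, 33, 32] (not full yet)
step 4: append 0 -> window=[35, 33, 32, 0] (not full yet)
step 5: append 51 -> window=[35, 33, 32, 0, 51] -> max=51
step 6: append 19 -> window=[33, 32, 0, 51, 19] -> max=51
step 7: append 44 -> window=[32, 0, 51, 19, 44] -> max=51
step 8: append 30 -> window=[0, 51, 19, 44, 30] -> max=51
step 9: append 11 -> window=[51, 19, 44, 30, 11] -> max=51
step 10: append 39 -> window=[19, 44, 30, 11, 39] -> max=44
step 11: append 53 -> window=[44, 30, 11, 39, 53] -> max=53
step 12: append 60 -> window=[30, 11, 39, 53, 60] -> max=60
step 13: append 50 -> window=[11, 39, 53, 60, 50] -> max=60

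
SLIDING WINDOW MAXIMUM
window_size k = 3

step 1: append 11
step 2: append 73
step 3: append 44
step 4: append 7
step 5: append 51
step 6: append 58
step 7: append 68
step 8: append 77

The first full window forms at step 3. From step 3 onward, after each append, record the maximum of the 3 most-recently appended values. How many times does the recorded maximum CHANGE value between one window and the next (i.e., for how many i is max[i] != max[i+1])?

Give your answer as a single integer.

Answer: 4

Derivation:
step 1: append 11 -> window=[11] (not full yet)
step 2: append 73 -> window=[11, 73] (not full yet)
step 3: append 44 -> window=[11, 73, 44] -> max=73
step 4: append 7 -> window=[73, 44, 7] -> max=73
step 5: append 51 -> window=[44, 7, 51] -> max=51
step 6: append 58 -> window=[7, 51, 58] -> max=58
step 7: append 68 -> window=[51, 58, 68] -> max=68
step 8: append 77 -> window=[58, 68, 77] -> max=77
Recorded maximums: 73 73 51 58 68 77
Changes between consecutive maximums: 4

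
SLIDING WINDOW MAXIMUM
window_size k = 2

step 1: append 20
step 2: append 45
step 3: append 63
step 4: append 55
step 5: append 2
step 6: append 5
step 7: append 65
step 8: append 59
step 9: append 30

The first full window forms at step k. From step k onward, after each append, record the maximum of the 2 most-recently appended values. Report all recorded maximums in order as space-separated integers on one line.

step 1: append 20 -> window=[20] (not full yet)
step 2: append 45 -> window=[20, 45] -> max=45
step 3: append 63 -> window=[45, 63] -> max=63
step 4: append 55 -> window=[63, 55] -> max=63
step 5: append 2 -> window=[55, 2] -> max=55
step 6: append 5 -> window=[2, 5] -> max=5
step 7: append 65 -> window=[5, 65] -> max=65
step 8: append 59 -> window=[65, 59] -> max=65
step 9: append 30 -> window=[59, 30] -> max=59

Answer: 45 63 63 55 5 65 65 59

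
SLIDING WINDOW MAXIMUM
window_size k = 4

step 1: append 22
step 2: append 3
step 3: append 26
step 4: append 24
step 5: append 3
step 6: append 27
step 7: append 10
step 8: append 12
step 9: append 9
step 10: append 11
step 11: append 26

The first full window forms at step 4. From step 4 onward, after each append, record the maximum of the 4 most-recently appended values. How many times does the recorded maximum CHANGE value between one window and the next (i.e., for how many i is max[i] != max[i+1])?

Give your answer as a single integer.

Answer: 3

Derivation:
step 1: append 22 -> window=[22] (not full yet)
step 2: append 3 -> window=[22, 3] (not full yet)
step 3: append 26 -> window=[22, 3, 26] (not full yet)
step 4: append 24 -> window=[22, 3, 26, 24] -> max=26
step 5: append 3 -> window=[3, 26, 24, 3] -> max=26
step 6: append 27 -> window=[26, 24, 3, 27] -> max=27
step 7: append 10 -> window=[24, 3, 27, 10] -> max=27
step 8: append 12 -> window=[3, 27, 10, 12] -> max=27
step 9: append 9 -> window=[27, 10, 12, 9] -> max=27
step 10: append 11 -> window=[10, 12, 9, 11] -> max=12
step 11: append 26 -> window=[12, 9, 11, 26] -> max=26
Recorded maximums: 26 26 27 27 27 27 12 26
Changes between consecutive maximums: 3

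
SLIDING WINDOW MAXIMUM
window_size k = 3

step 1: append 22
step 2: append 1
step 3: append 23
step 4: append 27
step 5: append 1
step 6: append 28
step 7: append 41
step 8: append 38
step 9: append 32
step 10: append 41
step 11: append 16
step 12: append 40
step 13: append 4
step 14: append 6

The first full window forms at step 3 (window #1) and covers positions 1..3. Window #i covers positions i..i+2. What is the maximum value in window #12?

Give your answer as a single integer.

Answer: 40

Derivation:
step 1: append 22 -> window=[22] (not full yet)
step 2: append 1 -> window=[22, 1] (not full yet)
step 3: append 23 -> window=[22, 1, 23] -> max=23
step 4: append 27 -> window=[1, 23, 27] -> max=27
step 5: append 1 -> window=[23, 27, 1] -> max=27
step 6: append 28 -> window=[27, 1, 28] -> max=28
step 7: append 41 -> window=[1, 28, 41] -> max=41
step 8: append 38 -> window=[28, 41, 38] -> max=41
step 9: append 32 -> window=[41, 38, 32] -> max=41
step 10: append 41 -> window=[38, 32, 41] -> max=41
step 11: append 16 -> window=[32, 41, 16] -> max=41
step 12: append 40 -> window=[41, 16, 40] -> max=41
step 13: append 4 -> window=[16, 40, 4] -> max=40
step 14: append 6 -> window=[40, 4, 6] -> max=40
Window #12 max = 40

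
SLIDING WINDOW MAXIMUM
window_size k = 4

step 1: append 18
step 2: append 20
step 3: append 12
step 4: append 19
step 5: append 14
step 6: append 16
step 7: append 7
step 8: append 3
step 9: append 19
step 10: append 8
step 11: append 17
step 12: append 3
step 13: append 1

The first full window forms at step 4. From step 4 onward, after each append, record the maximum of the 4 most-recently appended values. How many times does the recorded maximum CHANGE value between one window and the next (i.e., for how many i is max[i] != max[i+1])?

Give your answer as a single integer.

step 1: append 18 -> window=[18] (not full yet)
step 2: append 20 -> window=[18, 20] (not full yet)
step 3: append 12 -> window=[18, 20, 12] (not full yet)
step 4: append 19 -> window=[18, 20, 12, 19] -> max=20
step 5: append 14 -> window=[20, 12, 19, 14] -> max=20
step 6: append 16 -> window=[12, 19, 14, 16] -> max=19
step 7: append 7 -> window=[19, 14, 16, 7] -> max=19
step 8: append 3 -> window=[14, 16, 7, 3] -> max=16
step 9: append 19 -> window=[16, 7, 3, 19] -> max=19
step 10: append 8 -> window=[7, 3, 19, 8] -> max=19
step 11: append 17 -> window=[3, 19, 8, 17] -> max=19
step 12: append 3 -> window=[19, 8, 17, 3] -> max=19
step 13: append 1 -> window=[8, 17, 3, 1] -> max=17
Recorded maximums: 20 20 19 19 16 19 19 19 19 17
Changes between consecutive maximums: 4

Answer: 4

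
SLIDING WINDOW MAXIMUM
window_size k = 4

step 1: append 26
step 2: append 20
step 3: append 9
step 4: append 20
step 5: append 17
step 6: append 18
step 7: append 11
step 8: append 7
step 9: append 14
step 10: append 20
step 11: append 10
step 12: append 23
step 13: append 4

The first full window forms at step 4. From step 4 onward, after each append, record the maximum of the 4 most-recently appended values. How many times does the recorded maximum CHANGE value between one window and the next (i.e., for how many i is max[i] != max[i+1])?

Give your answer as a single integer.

step 1: append 26 -> window=[26] (not full yet)
step 2: append 20 -> window=[26, 20] (not full yet)
step 3: append 9 -> window=[26, 20, 9] (not full yet)
step 4: append 20 -> window=[26, 20, 9, 20] -> max=26
step 5: append 17 -> window=[20, 9, 20, 17] -> max=20
step 6: append 18 -> window=[9, 20, 17, 18] -> max=20
step 7: append 11 -> window=[20, 17, 18, 11] -> max=20
step 8: append 7 -> window=[17, 18, 11, 7] -> max=18
step 9: append 14 -> window=[18, 11, 7, 14] -> max=18
step 10: append 20 -> window=[11, 7, 14, 20] -> max=20
step 11: append 10 -> window=[7, 14, 20, 10] -> max=20
step 12: append 23 -> window=[14, 20, 10, 23] -> max=23
step 13: append 4 -> window=[20, 10, 23, 4] -> max=23
Recorded maximums: 26 20 20 20 18 18 20 20 23 23
Changes between consecutive maximums: 4

Answer: 4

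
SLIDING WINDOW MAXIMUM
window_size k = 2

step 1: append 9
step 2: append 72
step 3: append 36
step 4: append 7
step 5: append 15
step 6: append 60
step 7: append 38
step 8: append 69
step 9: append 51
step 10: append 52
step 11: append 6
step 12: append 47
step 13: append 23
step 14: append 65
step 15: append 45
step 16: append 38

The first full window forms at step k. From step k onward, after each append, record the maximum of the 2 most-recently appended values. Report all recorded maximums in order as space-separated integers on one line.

step 1: append 9 -> window=[9] (not full yet)
step 2: append 72 -> window=[9, 72] -> max=72
step 3: append 36 -> window=[72, 36] -> max=72
step 4: append 7 -> window=[36, 7] -> max=36
step 5: append 15 -> window=[7, 15] -> max=15
step 6: append 60 -> window=[15, 60] -> max=60
step 7: append 38 -> window=[60, 38] -> max=60
step 8: append 69 -> window=[38, 69] -> max=69
step 9: append 51 -> window=[69, 51] -> max=69
step 10: append 52 -> window=[51, 52] -> max=52
step 11: append 6 -> window=[52, 6] -> max=52
step 12: append 47 -> window=[6, 47] -> max=47
step 13: append 23 -> window=[47, 23] -> max=47
step 14: append 65 -> window=[23, 65] -> max=65
step 15: append 45 -> window=[65, 45] -> max=65
step 16: append 38 -> window=[45, 38] -> max=45

Answer: 72 72 36 15 60 60 69 69 52 52 47 47 65 65 45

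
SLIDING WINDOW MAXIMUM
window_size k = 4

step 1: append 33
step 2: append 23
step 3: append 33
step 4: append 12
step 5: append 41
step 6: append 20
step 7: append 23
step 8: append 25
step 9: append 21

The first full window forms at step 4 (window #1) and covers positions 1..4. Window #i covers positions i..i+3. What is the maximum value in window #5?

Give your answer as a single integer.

step 1: append 33 -> window=[33] (not full yet)
step 2: append 23 -> window=[33, 23] (not full yet)
step 3: append 33 -> window=[33, 23, 33] (not full yet)
step 4: append 12 -> window=[33, 23, 33, 12] -> max=33
step 5: append 41 -> window=[23, 33, 12, 41] -> max=41
step 6: append 20 -> window=[33, 12, 41, 20] -> max=41
step 7: append 23 -> window=[12, 41, 20, 23] -> max=41
step 8: append 25 -> window=[41, 20, 23, 25] -> max=41
Window #5 max = 41

Answer: 41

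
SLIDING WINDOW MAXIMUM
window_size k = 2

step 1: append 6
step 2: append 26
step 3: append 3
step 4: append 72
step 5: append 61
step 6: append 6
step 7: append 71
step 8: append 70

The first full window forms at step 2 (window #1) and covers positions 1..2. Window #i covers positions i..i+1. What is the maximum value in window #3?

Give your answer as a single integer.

step 1: append 6 -> window=[6] (not full yet)
step 2: append 26 -> window=[6, 26] -> max=26
step 3: append 3 -> window=[26, 3] -> max=26
step 4: append 72 -> window=[3, 72] -> max=72
Window #3 max = 72

Answer: 72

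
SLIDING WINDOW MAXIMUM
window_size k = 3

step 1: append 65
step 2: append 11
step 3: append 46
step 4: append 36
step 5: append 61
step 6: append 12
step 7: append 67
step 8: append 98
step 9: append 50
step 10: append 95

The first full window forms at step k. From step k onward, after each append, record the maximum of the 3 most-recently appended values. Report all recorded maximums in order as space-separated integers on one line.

step 1: append 65 -> window=[65] (not full yet)
step 2: append 11 -> window=[65, 11] (not full yet)
step 3: append 46 -> window=[65, 11, 46] -> max=65
step 4: append 36 -> window=[11, 46, 36] -> max=46
step 5: append 61 -> window=[46, 36, 61] -> max=61
step 6: append 12 -> window=[36, 61, 12] -> max=61
step 7: append 67 -> window=[61, 12, 67] -> max=67
step 8: append 98 -> window=[12, 67, 98] -> max=98
step 9: append 50 -> window=[67, 98, 50] -> max=98
step 10: append 95 -> window=[98, 50, 95] -> max=98

Answer: 65 46 61 61 67 98 98 98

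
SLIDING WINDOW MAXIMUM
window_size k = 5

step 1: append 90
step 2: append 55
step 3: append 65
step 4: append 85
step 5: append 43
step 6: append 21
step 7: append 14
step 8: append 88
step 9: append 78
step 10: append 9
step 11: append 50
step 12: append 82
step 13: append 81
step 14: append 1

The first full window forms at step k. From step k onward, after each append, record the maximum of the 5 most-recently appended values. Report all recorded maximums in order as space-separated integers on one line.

step 1: append 90 -> window=[90] (not full yet)
step 2: append 55 -> window=[90, 55] (not full yet)
step 3: append 65 -> window=[90, 55, 65] (not full yet)
step 4: append 85 -> window=[90, 55, 65, 85] (not full yet)
step 5: append 43 -> window=[90, 55, 65, 85, 43] -> max=90
step 6: append 21 -> window=[55, 65, 85, 43, 21] -> max=85
step 7: append 14 -> window=[65, 85, 43, 21, 14] -> max=85
step 8: append 88 -> window=[85, 43, 21, 14, 88] -> max=88
step 9: append 78 -> window=[43, 21, 14, 88, 78] -> max=88
step 10: append 9 -> window=[21, 14, 88, 78, 9] -> max=88
step 11: append 50 -> window=[14, 88, 78, 9, 50] -> max=88
step 12: append 82 -> window=[88, 78, 9, 50, 82] -> max=88
step 13: append 81 -> window=[78, 9, 50, 82, 81] -> max=82
step 14: append 1 -> window=[9, 50, 82, 81, 1] -> max=82

Answer: 90 85 85 88 88 88 88 88 82 82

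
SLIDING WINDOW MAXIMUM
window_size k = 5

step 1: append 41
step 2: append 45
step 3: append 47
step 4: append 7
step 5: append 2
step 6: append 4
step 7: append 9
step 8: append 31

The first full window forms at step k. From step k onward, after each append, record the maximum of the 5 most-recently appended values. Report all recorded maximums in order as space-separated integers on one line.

step 1: append 41 -> window=[41] (not full yet)
step 2: append 45 -> window=[41, 45] (not full yet)
step 3: append 47 -> window=[41, 45, 47] (not full yet)
step 4: append 7 -> window=[41, 45, 47, 7] (not full yet)
step 5: append 2 -> window=[41, 45, 47, 7, 2] -> max=47
step 6: append 4 -> window=[45, 47, 7, 2, 4] -> max=47
step 7: append 9 -> window=[47, 7, 2, 4, 9] -> max=47
step 8: append 31 -> window=[7, 2, 4, 9, 31] -> max=31

Answer: 47 47 47 31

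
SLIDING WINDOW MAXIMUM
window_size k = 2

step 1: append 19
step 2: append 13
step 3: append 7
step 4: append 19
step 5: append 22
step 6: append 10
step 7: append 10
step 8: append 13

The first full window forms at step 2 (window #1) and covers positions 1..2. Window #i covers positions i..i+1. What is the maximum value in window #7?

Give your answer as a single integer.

step 1: append 19 -> window=[19] (not full yet)
step 2: append 13 -> window=[19, 13] -> max=19
step 3: append 7 -> window=[13, 7] -> max=13
step 4: append 19 -> window=[7, 19] -> max=19
step 5: append 22 -> window=[19, 22] -> max=22
step 6: append 10 -> window=[22, 10] -> max=22
step 7: append 10 -> window=[10, 10] -> max=10
step 8: append 13 -> window=[10, 13] -> max=13
Window #7 max = 13

Answer: 13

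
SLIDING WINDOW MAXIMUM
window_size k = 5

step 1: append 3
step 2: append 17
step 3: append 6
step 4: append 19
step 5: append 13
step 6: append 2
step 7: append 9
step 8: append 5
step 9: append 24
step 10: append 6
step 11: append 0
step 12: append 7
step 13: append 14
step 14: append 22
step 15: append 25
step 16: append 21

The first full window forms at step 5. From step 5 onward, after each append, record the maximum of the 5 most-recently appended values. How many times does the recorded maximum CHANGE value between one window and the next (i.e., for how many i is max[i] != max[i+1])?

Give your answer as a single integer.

step 1: append 3 -> window=[3] (not full yet)
step 2: append 17 -> window=[3, 17] (not full yet)
step 3: append 6 -> window=[3, 17, 6] (not full yet)
step 4: append 19 -> window=[3, 17, 6, 19] (not full yet)
step 5: append 13 -> window=[3, 17, 6, 19, 13] -> max=19
step 6: append 2 -> window=[17, 6, 19, 13, 2] -> max=19
step 7: append 9 -> window=[6, 19, 13, 2, 9] -> max=19
step 8: append 5 -> window=[19, 13, 2, 9, 5] -> max=19
step 9: append 24 -> window=[13, 2, 9, 5, 24] -> max=24
step 10: append 6 -> window=[2, 9, 5, 24, 6] -> max=24
step 11: append 0 -> window=[9, 5, 24, 6, 0] -> max=24
step 12: append 7 -> window=[5, 24, 6, 0, 7] -> max=24
step 13: append 14 -> window=[24, 6, 0, 7, 14] -> max=24
step 14: append 22 -> window=[6, 0, 7, 14, 22] -> max=22
step 15: append 25 -> window=[0, 7, 14, 22, 25] -> max=25
step 16: append 21 -> window=[7, 14, 22, 25, 21] -> max=25
Recorded maximums: 19 19 19 19 24 24 24 24 24 22 25 25
Changes between consecutive maximums: 3

Answer: 3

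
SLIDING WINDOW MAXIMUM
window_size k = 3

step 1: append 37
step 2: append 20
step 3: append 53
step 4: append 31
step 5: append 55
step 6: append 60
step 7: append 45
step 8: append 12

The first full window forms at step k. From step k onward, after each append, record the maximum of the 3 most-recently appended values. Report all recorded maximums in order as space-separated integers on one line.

Answer: 53 53 55 60 60 60

Derivation:
step 1: append 37 -> window=[37] (not full yet)
step 2: append 20 -> window=[37, 20] (not full yet)
step 3: append 53 -> window=[37, 20, 53] -> max=53
step 4: append 31 -> window=[20, 53, 31] -> max=53
step 5: append 55 -> window=[53, 31, 55] -> max=55
step 6: append 60 -> window=[31, 55, 60] -> max=60
step 7: append 45 -> window=[55, 60, 45] -> max=60
step 8: append 12 -> window=[60, 45, 12] -> max=60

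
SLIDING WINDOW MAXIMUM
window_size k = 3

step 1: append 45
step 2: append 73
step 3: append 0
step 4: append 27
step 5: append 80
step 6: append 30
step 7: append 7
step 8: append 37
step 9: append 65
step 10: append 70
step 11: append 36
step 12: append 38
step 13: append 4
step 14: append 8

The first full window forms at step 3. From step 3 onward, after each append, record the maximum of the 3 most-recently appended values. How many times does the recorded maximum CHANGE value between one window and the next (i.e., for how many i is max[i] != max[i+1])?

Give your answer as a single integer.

Answer: 5

Derivation:
step 1: append 45 -> window=[45] (not full yet)
step 2: append 73 -> window=[45, 73] (not full yet)
step 3: append 0 -> window=[45, 73, 0] -> max=73
step 4: append 27 -> window=[73, 0, 27] -> max=73
step 5: append 80 -> window=[0, 27, 80] -> max=80
step 6: append 30 -> window=[27, 80, 30] -> max=80
step 7: append 7 -> window=[80, 30, 7] -> max=80
step 8: append 37 -> window=[30, 7, 37] -> max=37
step 9: append 65 -> window=[7, 37, 65] -> max=65
step 10: append 70 -> window=[37, 65, 70] -> max=70
step 11: append 36 -> window=[65, 70, 36] -> max=70
step 12: append 38 -> window=[70, 36, 38] -> max=70
step 13: append 4 -> window=[36, 38, 4] -> max=38
step 14: append 8 -> window=[38, 4, 8] -> max=38
Recorded maximums: 73 73 80 80 80 37 65 70 70 70 38 38
Changes between consecutive maximums: 5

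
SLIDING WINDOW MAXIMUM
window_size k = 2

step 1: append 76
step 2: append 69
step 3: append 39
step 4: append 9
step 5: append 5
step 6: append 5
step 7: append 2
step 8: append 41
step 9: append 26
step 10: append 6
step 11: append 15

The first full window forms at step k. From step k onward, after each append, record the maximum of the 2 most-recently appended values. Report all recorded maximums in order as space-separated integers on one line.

step 1: append 76 -> window=[76] (not full yet)
step 2: append 69 -> window=[76, 69] -> max=76
step 3: append 39 -> window=[69, 39] -> max=69
step 4: append 9 -> window=[39, 9] -> max=39
step 5: append 5 -> window=[9, 5] -> max=9
step 6: append 5 -> window=[5, 5] -> max=5
step 7: append 2 -> window=[5, 2] -> max=5
step 8: append 41 -> window=[2, 41] -> max=41
step 9: append 26 -> window=[41, 26] -> max=41
step 10: append 6 -> window=[26, 6] -> max=26
step 11: append 15 -> window=[6, 15] -> max=15

Answer: 76 69 39 9 5 5 41 41 26 15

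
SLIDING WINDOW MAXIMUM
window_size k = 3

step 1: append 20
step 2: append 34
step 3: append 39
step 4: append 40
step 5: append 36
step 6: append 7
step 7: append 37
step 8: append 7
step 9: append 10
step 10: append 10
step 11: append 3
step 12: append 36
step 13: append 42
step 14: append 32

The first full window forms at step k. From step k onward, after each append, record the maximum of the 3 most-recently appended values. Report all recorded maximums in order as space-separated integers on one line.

step 1: append 20 -> window=[20] (not full yet)
step 2: append 34 -> window=[20, 34] (not full yet)
step 3: append 39 -> window=[20, 34, 39] -> max=39
step 4: append 40 -> window=[34, 39, 40] -> max=40
step 5: append 36 -> window=[39, 40, 36] -> max=40
step 6: append 7 -> window=[40, 36, 7] -> max=40
step 7: append 37 -> window=[36, 7, 37] -> max=37
step 8: append 7 -> window=[7, 37, 7] -> max=37
step 9: append 10 -> window=[37, 7, 10] -> max=37
step 10: append 10 -> window=[7, 10, 10] -> max=10
step 11: append 3 -> window=[10, 10, 3] -> max=10
step 12: append 36 -> window=[10, 3, 36] -> max=36
step 13: append 42 -> window=[3, 36, 42] -> max=42
step 14: append 32 -> window=[36, 42, 32] -> max=42

Answer: 39 40 40 40 37 37 37 10 10 36 42 42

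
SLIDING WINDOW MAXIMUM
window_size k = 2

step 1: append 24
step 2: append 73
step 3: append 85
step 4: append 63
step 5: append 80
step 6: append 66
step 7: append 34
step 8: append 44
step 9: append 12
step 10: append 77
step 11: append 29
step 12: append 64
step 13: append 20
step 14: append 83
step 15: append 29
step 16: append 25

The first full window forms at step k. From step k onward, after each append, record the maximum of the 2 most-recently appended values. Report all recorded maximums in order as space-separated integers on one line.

Answer: 73 85 85 80 80 66 44 44 77 77 64 64 83 83 29

Derivation:
step 1: append 24 -> window=[24] (not full yet)
step 2: append 73 -> window=[24, 73] -> max=73
step 3: append 85 -> window=[73, 85] -> max=85
step 4: append 63 -> window=[85, 63] -> max=85
step 5: append 80 -> window=[63, 80] -> max=80
step 6: append 66 -> window=[80, 66] -> max=80
step 7: append 34 -> window=[66, 34] -> max=66
step 8: append 44 -> window=[34, 44] -> max=44
step 9: append 12 -> window=[44, 12] -> max=44
step 10: append 77 -> window=[12, 77] -> max=77
step 11: append 29 -> window=[77, 29] -> max=77
step 12: append 64 -> window=[29, 64] -> max=64
step 13: append 20 -> window=[64, 20] -> max=64
step 14: append 83 -> window=[20, 83] -> max=83
step 15: append 29 -> window=[83, 29] -> max=83
step 16: append 25 -> window=[29, 25] -> max=29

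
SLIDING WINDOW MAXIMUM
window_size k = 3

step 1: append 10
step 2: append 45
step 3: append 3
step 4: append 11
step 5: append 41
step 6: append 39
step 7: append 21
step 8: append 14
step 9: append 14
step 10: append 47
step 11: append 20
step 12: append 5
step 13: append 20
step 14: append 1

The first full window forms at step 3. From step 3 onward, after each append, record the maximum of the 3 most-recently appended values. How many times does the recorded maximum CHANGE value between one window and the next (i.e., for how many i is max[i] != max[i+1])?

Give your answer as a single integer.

step 1: append 10 -> window=[10] (not full yet)
step 2: append 45 -> window=[10, 45] (not full yet)
step 3: append 3 -> window=[10, 45, 3] -> max=45
step 4: append 11 -> window=[45, 3, 11] -> max=45
step 5: append 41 -> window=[3, 11, 41] -> max=41
step 6: append 39 -> window=[11, 41, 39] -> max=41
step 7: append 21 -> window=[41, 39, 21] -> max=41
step 8: append 14 -> window=[39, 21, 14] -> max=39
step 9: append 14 -> window=[21, 14, 14] -> max=21
step 10: append 47 -> window=[14, 14, 47] -> max=47
step 11: append 20 -> window=[14, 47, 20] -> max=47
step 12: append 5 -> window=[47, 20, 5] -> max=47
step 13: append 20 -> window=[20, 5, 20] -> max=20
step 14: append 1 -> window=[5, 20, 1] -> max=20
Recorded maximums: 45 45 41 41 41 39 21 47 47 47 20 20
Changes between consecutive maximums: 5

Answer: 5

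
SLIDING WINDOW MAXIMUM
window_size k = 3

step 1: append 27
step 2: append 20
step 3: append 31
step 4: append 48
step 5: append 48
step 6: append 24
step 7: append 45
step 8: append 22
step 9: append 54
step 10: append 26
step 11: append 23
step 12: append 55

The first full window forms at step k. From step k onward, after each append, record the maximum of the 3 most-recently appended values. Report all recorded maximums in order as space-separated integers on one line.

Answer: 31 48 48 48 48 45 54 54 54 55

Derivation:
step 1: append 27 -> window=[27] (not full yet)
step 2: append 20 -> window=[27, 20] (not full yet)
step 3: append 31 -> window=[27, 20, 31] -> max=31
step 4: append 48 -> window=[20, 31, 48] -> max=48
step 5: append 48 -> window=[31, 48, 48] -> max=48
step 6: append 24 -> window=[48, 48, 24] -> max=48
step 7: append 45 -> window=[48, 24, 45] -> max=48
step 8: append 22 -> window=[24, 45, 22] -> max=45
step 9: append 54 -> window=[45, 22, 54] -> max=54
step 10: append 26 -> window=[22, 54, 26] -> max=54
step 11: append 23 -> window=[54, 26, 23] -> max=54
step 12: append 55 -> window=[26, 23, 55] -> max=55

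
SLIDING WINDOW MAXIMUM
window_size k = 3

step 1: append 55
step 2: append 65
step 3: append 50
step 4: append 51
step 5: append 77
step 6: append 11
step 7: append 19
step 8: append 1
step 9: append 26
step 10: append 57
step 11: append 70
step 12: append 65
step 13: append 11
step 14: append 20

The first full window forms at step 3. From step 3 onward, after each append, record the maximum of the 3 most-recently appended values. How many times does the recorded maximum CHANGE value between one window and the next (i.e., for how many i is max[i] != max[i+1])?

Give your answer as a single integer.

step 1: append 55 -> window=[55] (not full yet)
step 2: append 65 -> window=[55, 65] (not full yet)
step 3: append 50 -> window=[55, 65, 50] -> max=65
step 4: append 51 -> window=[65, 50, 51] -> max=65
step 5: append 77 -> window=[50, 51, 77] -> max=77
step 6: append 11 -> window=[51, 77, 11] -> max=77
step 7: append 19 -> window=[77, 11, 19] -> max=77
step 8: append 1 -> window=[11, 19, 1] -> max=19
step 9: append 26 -> window=[19, 1, 26] -> max=26
step 10: append 57 -> window=[1, 26, 57] -> max=57
step 11: append 70 -> window=[26, 57, 70] -> max=70
step 12: append 65 -> window=[57, 70, 65] -> max=70
step 13: append 11 -> window=[70, 65, 11] -> max=70
step 14: append 20 -> window=[65, 11, 20] -> max=65
Recorded maximums: 65 65 77 77 77 19 26 57 70 70 70 65
Changes between consecutive maximums: 6

Answer: 6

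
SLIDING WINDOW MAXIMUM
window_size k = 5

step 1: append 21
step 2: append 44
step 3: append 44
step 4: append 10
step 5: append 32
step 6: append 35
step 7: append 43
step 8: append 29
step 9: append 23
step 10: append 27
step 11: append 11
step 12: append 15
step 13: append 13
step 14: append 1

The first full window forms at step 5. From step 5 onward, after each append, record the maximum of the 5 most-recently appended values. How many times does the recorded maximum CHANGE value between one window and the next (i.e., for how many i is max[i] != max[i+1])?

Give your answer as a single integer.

step 1: append 21 -> window=[21] (not full yet)
step 2: append 44 -> window=[21, 44] (not full yet)
step 3: append 44 -> window=[21, 44, 44] (not full yet)
step 4: append 10 -> window=[21, 44, 44, 10] (not full yet)
step 5: append 32 -> window=[21, 44, 44, 10, 32] -> max=44
step 6: append 35 -> window=[44, 44, 10, 32, 35] -> max=44
step 7: append 43 -> window=[44, 10, 32, 35, 43] -> max=44
step 8: append 29 -> window=[10, 32, 35, 43, 29] -> max=43
step 9: append 23 -> window=[32, 35, 43, 29, 23] -> max=43
step 10: append 27 -> window=[35, 43, 29, 23, 27] -> max=43
step 11: append 11 -> window=[43, 29, 23, 27, 11] -> max=43
step 12: append 15 -> window=[29, 23, 27, 11, 15] -> max=29
step 13: append 13 -> window=[23, 27, 11, 15, 13] -> max=27
step 14: append 1 -> window=[27, 11, 15, 13, 1] -> max=27
Recorded maximums: 44 44 44 43 43 43 43 29 27 27
Changes between consecutive maximums: 3

Answer: 3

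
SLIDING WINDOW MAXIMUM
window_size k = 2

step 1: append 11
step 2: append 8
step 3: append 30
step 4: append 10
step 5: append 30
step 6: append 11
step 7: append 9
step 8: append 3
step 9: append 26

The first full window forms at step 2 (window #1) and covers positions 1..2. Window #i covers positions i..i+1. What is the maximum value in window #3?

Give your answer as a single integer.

Answer: 30

Derivation:
step 1: append 11 -> window=[11] (not full yet)
step 2: append 8 -> window=[11, 8] -> max=11
step 3: append 30 -> window=[8, 30] -> max=30
step 4: append 10 -> window=[30, 10] -> max=30
Window #3 max = 30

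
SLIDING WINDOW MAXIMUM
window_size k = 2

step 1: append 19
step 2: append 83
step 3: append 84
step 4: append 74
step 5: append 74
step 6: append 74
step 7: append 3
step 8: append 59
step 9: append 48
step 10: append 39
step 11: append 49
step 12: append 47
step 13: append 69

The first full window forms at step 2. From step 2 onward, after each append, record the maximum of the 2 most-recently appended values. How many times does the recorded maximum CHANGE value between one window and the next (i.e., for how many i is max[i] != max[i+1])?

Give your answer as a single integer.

Answer: 6

Derivation:
step 1: append 19 -> window=[19] (not full yet)
step 2: append 83 -> window=[19, 83] -> max=83
step 3: append 84 -> window=[83, 84] -> max=84
step 4: append 74 -> window=[84, 74] -> max=84
step 5: append 74 -> window=[74, 74] -> max=74
step 6: append 74 -> window=[74, 74] -> max=74
step 7: append 3 -> window=[74, 3] -> max=74
step 8: append 59 -> window=[3, 59] -> max=59
step 9: append 48 -> window=[59, 48] -> max=59
step 10: append 39 -> window=[48, 39] -> max=48
step 11: append 49 -> window=[39, 49] -> max=49
step 12: append 47 -> window=[49, 47] -> max=49
step 13: append 69 -> window=[47, 69] -> max=69
Recorded maximums: 83 84 84 74 74 74 59 59 48 49 49 69
Changes between consecutive maximums: 6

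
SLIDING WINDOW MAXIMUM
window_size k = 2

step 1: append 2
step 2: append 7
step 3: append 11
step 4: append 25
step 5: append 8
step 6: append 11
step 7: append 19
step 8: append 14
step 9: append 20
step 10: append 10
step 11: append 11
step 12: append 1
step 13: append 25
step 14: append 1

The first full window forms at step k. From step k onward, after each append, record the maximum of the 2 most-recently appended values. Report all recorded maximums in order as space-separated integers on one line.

step 1: append 2 -> window=[2] (not full yet)
step 2: append 7 -> window=[2, 7] -> max=7
step 3: append 11 -> window=[7, 11] -> max=11
step 4: append 25 -> window=[11, 25] -> max=25
step 5: append 8 -> window=[25, 8] -> max=25
step 6: append 11 -> window=[8, 11] -> max=11
step 7: append 19 -> window=[11, 19] -> max=19
step 8: append 14 -> window=[19, 14] -> max=19
step 9: append 20 -> window=[14, 20] -> max=20
step 10: append 10 -> window=[20, 10] -> max=20
step 11: append 11 -> window=[10, 11] -> max=11
step 12: append 1 -> window=[11, 1] -> max=11
step 13: append 25 -> window=[1, 25] -> max=25
step 14: append 1 -> window=[25, 1] -> max=25

Answer: 7 11 25 25 11 19 19 20 20 11 11 25 25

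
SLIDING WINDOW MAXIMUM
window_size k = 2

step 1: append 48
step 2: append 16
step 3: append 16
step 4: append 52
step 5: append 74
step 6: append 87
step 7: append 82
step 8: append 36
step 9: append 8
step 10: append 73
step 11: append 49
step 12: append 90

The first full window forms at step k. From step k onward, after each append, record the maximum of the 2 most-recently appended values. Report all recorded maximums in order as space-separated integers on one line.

Answer: 48 16 52 74 87 87 82 36 73 73 90

Derivation:
step 1: append 48 -> window=[48] (not full yet)
step 2: append 16 -> window=[48, 16] -> max=48
step 3: append 16 -> window=[16, 16] -> max=16
step 4: append 52 -> window=[16, 52] -> max=52
step 5: append 74 -> window=[52, 74] -> max=74
step 6: append 87 -> window=[74, 87] -> max=87
step 7: append 82 -> window=[87, 82] -> max=87
step 8: append 36 -> window=[82, 36] -> max=82
step 9: append 8 -> window=[36, 8] -> max=36
step 10: append 73 -> window=[8, 73] -> max=73
step 11: append 49 -> window=[73, 49] -> max=73
step 12: append 90 -> window=[49, 90] -> max=90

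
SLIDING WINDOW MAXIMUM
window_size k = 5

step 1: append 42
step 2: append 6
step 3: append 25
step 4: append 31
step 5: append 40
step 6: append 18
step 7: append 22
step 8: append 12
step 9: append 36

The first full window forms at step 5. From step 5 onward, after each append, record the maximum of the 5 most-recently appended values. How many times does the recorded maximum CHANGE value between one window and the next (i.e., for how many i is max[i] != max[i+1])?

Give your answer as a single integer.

Answer: 1

Derivation:
step 1: append 42 -> window=[42] (not full yet)
step 2: append 6 -> window=[42, 6] (not full yet)
step 3: append 25 -> window=[42, 6, 25] (not full yet)
step 4: append 31 -> window=[42, 6, 25, 31] (not full yet)
step 5: append 40 -> window=[42, 6, 25, 31, 40] -> max=42
step 6: append 18 -> window=[6, 25, 31, 40, 18] -> max=40
step 7: append 22 -> window=[25, 31, 40, 18, 22] -> max=40
step 8: append 12 -> window=[31, 40, 18, 22, 12] -> max=40
step 9: append 36 -> window=[40, 18, 22, 12, 36] -> max=40
Recorded maximums: 42 40 40 40 40
Changes between consecutive maximums: 1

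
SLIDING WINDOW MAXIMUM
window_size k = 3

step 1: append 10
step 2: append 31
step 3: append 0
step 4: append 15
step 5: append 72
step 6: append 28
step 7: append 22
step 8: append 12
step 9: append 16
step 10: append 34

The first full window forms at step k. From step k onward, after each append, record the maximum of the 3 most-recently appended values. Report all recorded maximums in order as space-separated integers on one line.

Answer: 31 31 72 72 72 28 22 34

Derivation:
step 1: append 10 -> window=[10] (not full yet)
step 2: append 31 -> window=[10, 31] (not full yet)
step 3: append 0 -> window=[10, 31, 0] -> max=31
step 4: append 15 -> window=[31, 0, 15] -> max=31
step 5: append 72 -> window=[0, 15, 72] -> max=72
step 6: append 28 -> window=[15, 72, 28] -> max=72
step 7: append 22 -> window=[72, 28, 22] -> max=72
step 8: append 12 -> window=[28, 22, 12] -> max=28
step 9: append 16 -> window=[22, 12, 16] -> max=22
step 10: append 34 -> window=[12, 16, 34] -> max=34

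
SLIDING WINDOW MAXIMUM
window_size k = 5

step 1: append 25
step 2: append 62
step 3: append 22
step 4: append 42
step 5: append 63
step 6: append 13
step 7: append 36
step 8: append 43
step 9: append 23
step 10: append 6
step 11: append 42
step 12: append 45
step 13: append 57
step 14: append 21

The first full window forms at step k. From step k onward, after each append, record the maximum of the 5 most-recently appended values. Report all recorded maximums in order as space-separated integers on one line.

step 1: append 25 -> window=[25] (not full yet)
step 2: append 62 -> window=[25, 62] (not full yet)
step 3: append 22 -> window=[25, 62, 22] (not full yet)
step 4: append 42 -> window=[25, 62, 22, 42] (not full yet)
step 5: append 63 -> window=[25, 62, 22, 42, 63] -> max=63
step 6: append 13 -> window=[62, 22, 42, 63, 13] -> max=63
step 7: append 36 -> window=[22, 42, 63, 13, 36] -> max=63
step 8: append 43 -> window=[42, 63, 13, 36, 43] -> max=63
step 9: append 23 -> window=[63, 13, 36, 43, 23] -> max=63
step 10: append 6 -> window=[13, 36, 43, 23, 6] -> max=43
step 11: append 42 -> window=[36, 43, 23, 6, 42] -> max=43
step 12: append 45 -> window=[43, 23, 6, 42, 45] -> max=45
step 13: append 57 -> window=[23, 6, 42, 45, 57] -> max=57
step 14: append 21 -> window=[6, 42, 45, 57, 21] -> max=57

Answer: 63 63 63 63 63 43 43 45 57 57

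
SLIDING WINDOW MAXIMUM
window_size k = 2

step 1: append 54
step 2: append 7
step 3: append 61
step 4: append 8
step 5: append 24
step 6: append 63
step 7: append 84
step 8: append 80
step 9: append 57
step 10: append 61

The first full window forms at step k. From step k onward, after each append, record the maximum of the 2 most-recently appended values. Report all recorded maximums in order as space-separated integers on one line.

Answer: 54 61 61 24 63 84 84 80 61

Derivation:
step 1: append 54 -> window=[54] (not full yet)
step 2: append 7 -> window=[54, 7] -> max=54
step 3: append 61 -> window=[7, 61] -> max=61
step 4: append 8 -> window=[61, 8] -> max=61
step 5: append 24 -> window=[8, 24] -> max=24
step 6: append 63 -> window=[24, 63] -> max=63
step 7: append 84 -> window=[63, 84] -> max=84
step 8: append 80 -> window=[84, 80] -> max=84
step 9: append 57 -> window=[80, 57] -> max=80
step 10: append 61 -> window=[57, 61] -> max=61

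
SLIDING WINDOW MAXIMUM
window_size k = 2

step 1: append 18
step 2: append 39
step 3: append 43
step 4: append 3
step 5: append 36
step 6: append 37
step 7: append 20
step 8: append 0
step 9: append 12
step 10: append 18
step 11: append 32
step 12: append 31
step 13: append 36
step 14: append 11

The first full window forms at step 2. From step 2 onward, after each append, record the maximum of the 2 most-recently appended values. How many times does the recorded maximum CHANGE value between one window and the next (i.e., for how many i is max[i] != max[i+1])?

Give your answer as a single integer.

step 1: append 18 -> window=[18] (not full yet)
step 2: append 39 -> window=[18, 39] -> max=39
step 3: append 43 -> window=[39, 43] -> max=43
step 4: append 3 -> window=[43, 3] -> max=43
step 5: append 36 -> window=[3, 36] -> max=36
step 6: append 37 -> window=[36, 37] -> max=37
step 7: append 20 -> window=[37, 20] -> max=37
step 8: append 0 -> window=[20, 0] -> max=20
step 9: append 12 -> window=[0, 12] -> max=12
step 10: append 18 -> window=[12, 18] -> max=18
step 11: append 32 -> window=[18, 32] -> max=32
step 12: append 31 -> window=[32, 31] -> max=32
step 13: append 36 -> window=[31, 36] -> max=36
step 14: append 11 -> window=[36, 11] -> max=36
Recorded maximums: 39 43 43 36 37 37 20 12 18 32 32 36 36
Changes between consecutive maximums: 8

Answer: 8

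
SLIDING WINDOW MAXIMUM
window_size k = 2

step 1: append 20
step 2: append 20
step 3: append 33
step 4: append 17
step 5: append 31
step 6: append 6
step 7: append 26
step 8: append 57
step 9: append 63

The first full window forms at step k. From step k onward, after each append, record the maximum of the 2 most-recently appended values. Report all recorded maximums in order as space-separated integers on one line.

step 1: append 20 -> window=[20] (not full yet)
step 2: append 20 -> window=[20, 20] -> max=20
step 3: append 33 -> window=[20, 33] -> max=33
step 4: append 17 -> window=[33, 17] -> max=33
step 5: append 31 -> window=[17, 31] -> max=31
step 6: append 6 -> window=[31, 6] -> max=31
step 7: append 26 -> window=[6, 26] -> max=26
step 8: append 57 -> window=[26, 57] -> max=57
step 9: append 63 -> window=[57, 63] -> max=63

Answer: 20 33 33 31 31 26 57 63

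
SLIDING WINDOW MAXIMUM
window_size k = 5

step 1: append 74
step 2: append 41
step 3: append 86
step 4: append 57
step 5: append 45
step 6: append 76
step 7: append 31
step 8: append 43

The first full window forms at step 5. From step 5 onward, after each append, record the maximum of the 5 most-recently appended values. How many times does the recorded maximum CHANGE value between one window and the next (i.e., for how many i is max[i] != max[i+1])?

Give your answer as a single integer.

Answer: 1

Derivation:
step 1: append 74 -> window=[74] (not full yet)
step 2: append 41 -> window=[74, 41] (not full yet)
step 3: append 86 -> window=[74, 41, 86] (not full yet)
step 4: append 57 -> window=[74, 41, 86, 57] (not full yet)
step 5: append 45 -> window=[74, 41, 86, 57, 45] -> max=86
step 6: append 76 -> window=[41, 86, 57, 45, 76] -> max=86
step 7: append 31 -> window=[86, 57, 45, 76, 31] -> max=86
step 8: append 43 -> window=[57, 45, 76, 31, 43] -> max=76
Recorded maximums: 86 86 86 76
Changes between consecutive maximums: 1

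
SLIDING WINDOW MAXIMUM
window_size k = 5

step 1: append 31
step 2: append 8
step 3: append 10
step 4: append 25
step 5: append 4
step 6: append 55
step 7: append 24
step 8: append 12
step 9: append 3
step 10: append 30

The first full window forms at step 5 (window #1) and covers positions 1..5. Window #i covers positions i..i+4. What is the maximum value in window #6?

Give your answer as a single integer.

step 1: append 31 -> window=[31] (not full yet)
step 2: append 8 -> window=[31, 8] (not full yet)
step 3: append 10 -> window=[31, 8, 10] (not full yet)
step 4: append 25 -> window=[31, 8, 10, 25] (not full yet)
step 5: append 4 -> window=[31, 8, 10, 25, 4] -> max=31
step 6: append 55 -> window=[8, 10, 25, 4, 55] -> max=55
step 7: append 24 -> window=[10, 25, 4, 55, 24] -> max=55
step 8: append 12 -> window=[25, 4, 55, 24, 12] -> max=55
step 9: append 3 -> window=[4, 55, 24, 12, 3] -> max=55
step 10: append 30 -> window=[55, 24, 12, 3, 30] -> max=55
Window #6 max = 55

Answer: 55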